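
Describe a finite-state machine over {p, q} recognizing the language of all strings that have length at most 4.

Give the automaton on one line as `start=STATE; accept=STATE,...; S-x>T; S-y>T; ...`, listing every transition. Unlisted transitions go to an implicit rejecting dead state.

start=s0; accept=s0,s1,s2,s3,s4; s0-p>s1; s0-q>s1; s1-p>s2; s1-q>s2; s2-p>s3; s2-q>s3; s3-p>s4; s3-q>s4; s4-p>s5; s4-q>s5; s5-p>s5; s5-q>s5

Count input length up to 5: every symbol moves from s0 toward s5, which means 'more than 4' and absorbs. Accept from {s0, s1, s2, s3, s4}.
6 states suffice.
        p   q  
>* s0   s1  s1 
 * s1   s2  s2 
 * s2   s3  s3 
 * s3   s4  s4 
 * s4   s5  s5 
   s5   s5  s5 
(> = start, * = accepting)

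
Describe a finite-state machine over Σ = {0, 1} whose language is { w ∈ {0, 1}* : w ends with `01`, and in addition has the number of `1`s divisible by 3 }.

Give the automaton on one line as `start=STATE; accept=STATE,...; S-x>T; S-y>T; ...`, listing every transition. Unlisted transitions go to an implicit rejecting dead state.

Handle the two conditions separately and then intersect. One (3 states) tracks how much of the suffix `01` has currently been matched; the other (3 states) tracks the count of `1`s modulo 3. Each combined state is a pair, one component from each; accept when both components accept.
A 9-state machine:
       0  1 
>  A   B  C 
   B   B  D 
   C   E  F 
   D   E  F 
   E   E  G 
   F   H  A 
   G   H  A 
   H   H  I 
 * I   B  C 
(> = start, * = accepting)

start=A; accept=I; A-0>B; A-1>C; B-0>B; B-1>D; C-0>E; C-1>F; D-0>E; D-1>F; E-0>E; E-1>G; F-0>H; F-1>A; G-0>H; G-1>A; H-0>H; H-1>I; I-0>B; I-1>C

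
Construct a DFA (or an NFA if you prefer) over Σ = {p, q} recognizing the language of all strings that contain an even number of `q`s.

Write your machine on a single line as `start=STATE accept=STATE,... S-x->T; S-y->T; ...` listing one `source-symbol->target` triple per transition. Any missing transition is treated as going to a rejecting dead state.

start=S0; accept=S0; S0-p->S0; S0-q->S1; S1-p->S1; S1-q->S0

The only thing that matters is how many `q`s have appeared, reduced mod 2. Use one state per residue: S0 for 0, …, S1 for 1. Reading `q` moves to the next residue; anything else stays put. S0 is accepting.
A 2-state machine:
        p   q  
>* S0   S0  S1 
   S1   S1  S0 
(> = start, * = accepting)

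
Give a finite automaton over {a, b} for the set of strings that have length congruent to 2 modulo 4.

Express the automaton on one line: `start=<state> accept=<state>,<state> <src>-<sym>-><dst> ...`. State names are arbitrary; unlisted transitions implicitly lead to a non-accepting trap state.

start=q0 accept=q2 q0-a->q1 q0-b->q1 q1-a->q2 q1-b->q2 q2-a->q3 q2-b->q3 q3-a->q0 q3-b->q0

Only the length mod 4 matters, so use a 4-cycle: from any state, every input symbol moves to the next state, wrapping q3 back to q0. Mark q2 accepting.
        a   b  
>  q0   q1  q1 
   q1   q2  q2 
 * q2   q3  q3 
   q3   q0  q0 
(> = start, * = accepting)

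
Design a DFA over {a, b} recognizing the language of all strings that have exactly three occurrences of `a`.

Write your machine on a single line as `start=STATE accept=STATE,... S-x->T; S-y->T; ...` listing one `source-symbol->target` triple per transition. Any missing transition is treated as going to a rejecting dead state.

Count `a`s, saturating at 4: states q0 through q3 mean 0 through 3 `a`s seen; q4 means more than 3. Each `a` increments (capped at q4); other symbols loop. Accept from {q3}.
        a   b  
>  q0   q1  q0 
   q1   q2  q1 
   q2   q3  q2 
 * q3   q4  q3 
   q4   q4  q4 
(> = start, * = accepting)

start=q0; accept=q3; q0-a->q1; q0-b->q0; q1-a->q2; q1-b->q1; q2-a->q3; q2-b->q2; q3-a->q4; q3-b->q3; q4-a->q4; q4-b->q4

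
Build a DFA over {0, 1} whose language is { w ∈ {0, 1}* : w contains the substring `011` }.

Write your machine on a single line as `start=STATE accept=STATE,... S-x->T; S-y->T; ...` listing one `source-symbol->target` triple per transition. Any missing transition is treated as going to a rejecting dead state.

start=A; accept=D; A-0->B; A-1->A; B-0->B; B-1->C; C-0->B; C-1->D; D-0->D; D-1->D

States A..C record the length of the longest prefix of `011` that matches the current input suffix. Reaching D means `011` has been seen, and we stay there forever. Accept from D.
4 states suffice.
       0  1 
>  A   B  A 
   B   B  C 
   C   B  D 
 * D   D  D 
(> = start, * = accepting)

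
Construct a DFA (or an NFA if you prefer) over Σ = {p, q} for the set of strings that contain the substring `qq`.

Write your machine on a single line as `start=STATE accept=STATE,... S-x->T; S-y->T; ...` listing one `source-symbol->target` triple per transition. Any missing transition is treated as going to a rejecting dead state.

Track how much of `qq` has been matched so far: state A is no progress, C is the absorbing accept state reached once `qq` has occurred. Intermediate states record partial matches; on a mismatch, fall back to the longest reusable overlap.
With 3 states:
       p  q 
>  A   A  B 
   B   A  C 
 * C   C  C 
(> = start, * = accepting)

start=A; accept=C; A-p->A; A-q->B; B-p->A; B-q->C; C-p->C; C-q->C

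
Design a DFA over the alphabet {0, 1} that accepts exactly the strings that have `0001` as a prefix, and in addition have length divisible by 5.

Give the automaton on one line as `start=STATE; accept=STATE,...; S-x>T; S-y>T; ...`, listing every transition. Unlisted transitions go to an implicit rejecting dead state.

start=q0; accept=q6; q0-0>q1; q0-1>q2; q1-0>q3; q1-1>q2; q2-0>q2; q2-1>q2; q3-0>q4; q3-1>q2; q4-0>q2; q4-1>q5; q5-0>q6; q5-1>q6; q6-0>q7; q6-1>q7; q7-0>q8; q7-1>q8; q8-0>q9; q8-1>q9; q9-0>q5; q9-1>q5

Handle the two conditions separately and then intersect. One (6 states) tracks whether the input so far still matches the prefix `0001`; the other (5 states) tracks the input length modulo 5. Each combined state is a pair, one component from each; accept when both components accept. Equivalent product states are then merged.
        0   1  
>  q0   q1  q2 
   q1   q3  q2 
   q2   q2  q2 
   q3   q4  q2 
   q4   q2  q5 
   q5   q6  q6 
 * q6   q7  q7 
   q7   q8  q8 
   q8   q9  q9 
   q9   q5  q5 
(> = start, * = accepting)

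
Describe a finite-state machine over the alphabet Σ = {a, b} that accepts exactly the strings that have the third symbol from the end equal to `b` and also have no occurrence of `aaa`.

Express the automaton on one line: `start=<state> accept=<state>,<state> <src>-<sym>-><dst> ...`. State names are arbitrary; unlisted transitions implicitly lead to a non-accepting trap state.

Handle the two conditions separately and then intersect. The first has 15 states tracking the last 3 symbols read; the second has 4 states tracking partial matches of the forbidden pattern `aaa`. A product state is a pair (one from each), accepting exactly when both do. Equivalent product states are then merged.
With 11 states:
          a    b  
>  q0     q1   q2 
   q1     q3   q2 
   q2     q4   q5 
   q3     q6   q2 
   q4     q7   q8 
   q5     q9  q10 
   q6     q6   q6 
 * q7     q6   q2 
 * q8     q4   q5 
 * q9     q7   q8 
 * q10    q9  q10 
(> = start, * = accepting)

start=q0 accept=q7,q8,q9,q10 q0-a->q1 q0-b->q2 q1-a->q3 q1-b->q2 q2-a->q4 q2-b->q5 q3-a->q6 q3-b->q2 q4-a->q7 q4-b->q8 q5-a->q9 q5-b->q10 q6-a->q6 q6-b->q6 q7-a->q6 q7-b->q2 q8-a->q4 q8-b->q5 q9-a->q7 q9-b->q8 q10-a->q9 q10-b->q10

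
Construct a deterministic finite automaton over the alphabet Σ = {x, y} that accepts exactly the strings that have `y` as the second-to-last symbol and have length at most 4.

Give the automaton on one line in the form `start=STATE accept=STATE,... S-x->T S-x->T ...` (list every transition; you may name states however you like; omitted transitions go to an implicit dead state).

Handle the two conditions separately and then intersect. One (7 states) tracks the last 2 symbols read; the other (6 states) tracks the input length, saturating at 5. Each combined state is a pair, one component from each; accept when both components accept.
       x  y 
>  A   B  C 
   B   D  E 
   C   F  G 
   D   H  I 
   E   J  K 
 * F   H  I 
 * G   J  K 
   H   L  M 
   I   N  O 
 * J   L  M 
 * K   N  O 
   L   P  Q 
   M   R  S 
 * N   P  Q 
 * O   R  S 
   P   P  Q 
   Q   R  S 
   R   P  Q 
   S   R  S 
(> = start, * = accepting)

start=A accept=F,G,J,K,N,O A-x->B A-y->C B-x->D B-y->E C-x->F C-y->G D-x->H D-y->I E-x->J E-y->K F-x->H F-y->I G-x->J G-y->K H-x->L H-y->M I-x->N I-y->O J-x->L J-y->M K-x->N K-y->O L-x->P L-y->Q M-x->R M-y->S N-x->P N-y->Q O-x->R O-y->S P-x->P P-y->Q Q-x->R Q-y->S R-x->P R-y->Q S-x->R S-y->S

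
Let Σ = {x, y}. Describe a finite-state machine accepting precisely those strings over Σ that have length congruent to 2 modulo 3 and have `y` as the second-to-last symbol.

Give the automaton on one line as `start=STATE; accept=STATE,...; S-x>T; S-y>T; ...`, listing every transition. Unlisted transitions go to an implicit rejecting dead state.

Run two small machines in parallel and take their product. One (3 states) tracks the input length modulo 3; the other (7 states) tracks the last 2 symbols read. Each combined state is a pair, one component from each; accept when both components accept.
15 states suffice.
       x  y 
>  A   B  C 
   B   D  E 
   C   F  G 
   D   H  I 
   E   J  K 
 * F   H  I 
 * G   J  K 
   H   L  M 
   I   N  O 
   J   L  M 
   K   N  O 
   L   D  E 
   M   F  G 
   N   D  E 
   O   F  G 
(> = start, * = accepting)

start=A; accept=F,G; A-x>B; A-y>C; B-x>D; B-y>E; C-x>F; C-y>G; D-x>H; D-y>I; E-x>J; E-y>K; F-x>H; F-y>I; G-x>J; G-y>K; H-x>L; H-y>M; I-x>N; I-y>O; J-x>L; J-y>M; K-x>N; K-y>O; L-x>D; L-y>E; M-x>F; M-y>G; N-x>D; N-y>E; O-x>F; O-y>G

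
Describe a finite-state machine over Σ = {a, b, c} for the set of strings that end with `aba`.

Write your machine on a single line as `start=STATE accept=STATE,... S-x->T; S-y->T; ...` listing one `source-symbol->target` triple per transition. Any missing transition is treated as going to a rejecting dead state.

start=S0; accept=S3; S0-a->S1; S0-b->S0; S0-c->S0; S1-a->S1; S1-b->S2; S1-c->S0; S2-a->S3; S2-b->S0; S2-c->S0; S3-a->S1; S3-b->S2; S3-c->S0

Let each state record the length of the longest suffix of the input read so far that is also a prefix of `aba`. S1 means the last symbol is `a`; S2 means the last 2 symbols are `ab`; S3 means the last 3 symbols are `aba`. Accept only at S3, where the string currently ends in `aba`.
        a   b   c  
>  S0   S1  S0  S0 
   S1   S1  S2  S0 
   S2   S3  S0  S0 
 * S3   S1  S2  S0 
(> = start, * = accepting)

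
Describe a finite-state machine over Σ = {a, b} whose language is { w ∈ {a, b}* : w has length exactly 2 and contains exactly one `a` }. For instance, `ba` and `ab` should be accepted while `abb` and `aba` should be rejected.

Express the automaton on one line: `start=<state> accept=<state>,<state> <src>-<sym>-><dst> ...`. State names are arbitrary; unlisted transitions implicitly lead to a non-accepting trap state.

Handle the two conditions separately and then intersect. The first has 4 states tracking the input length, saturating at 3; the second has 3 states tracking the count of `a`s, saturating at 2. A product state is a pair (one from each), accepting exactly when both do. Minimizing collapses redundant product states.
With 5 states:
        a   b  
>  S0   S1  S2 
   S1   S3  S4 
   S2   S4  S3 
   S3   S3  S3 
 * S4   S3  S3 
(> = start, * = accepting)

start=S0 accept=S4 S0-a->S1 S0-b->S2 S1-a->S3 S1-b->S4 S2-a->S4 S2-b->S3 S3-a->S3 S3-b->S3 S4-a->S3 S4-b->S3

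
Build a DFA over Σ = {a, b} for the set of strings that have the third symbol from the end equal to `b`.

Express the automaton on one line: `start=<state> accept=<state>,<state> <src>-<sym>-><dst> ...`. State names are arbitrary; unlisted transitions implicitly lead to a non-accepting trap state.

Because acceptance depends on a position counted from the end, the machine has to buffer the most recent 3 symbols. Make each state the string of the last up-to-3 symbols read; on input `x` shift the window left and append `x`. Accept when the buffered window has length 3 and begins with `b`.
          a    b  
>  s0     s1   s2 
   s1     s3   s4 
   s2     s5   s6 
   s3     s7   s8 
   s4     s9  s10 
   s5    s11  s12 
   s6    s13  s14 
   s7     s7   s8 
   s8     s9  s10 
   s9    s11  s12 
   s10   s13  s14 
 * s11    s7   s8 
 * s12    s9  s10 
 * s13   s11  s12 
 * s14   s13  s14 
(> = start, * = accepting)

start=s0 accept=s11,s12,s13,s14 s0-a->s1 s0-b->s2 s1-a->s3 s1-b->s4 s2-a->s5 s2-b->s6 s3-a->s7 s3-b->s8 s4-a->s9 s4-b->s10 s5-a->s11 s5-b->s12 s6-a->s13 s6-b->s14 s7-a->s7 s7-b->s8 s8-a->s9 s8-b->s10 s9-a->s11 s9-b->s12 s10-a->s13 s10-b->s14 s11-a->s7 s11-b->s8 s12-a->s9 s12-b->s10 s13-a->s11 s13-b->s12 s14-a->s13 s14-b->s14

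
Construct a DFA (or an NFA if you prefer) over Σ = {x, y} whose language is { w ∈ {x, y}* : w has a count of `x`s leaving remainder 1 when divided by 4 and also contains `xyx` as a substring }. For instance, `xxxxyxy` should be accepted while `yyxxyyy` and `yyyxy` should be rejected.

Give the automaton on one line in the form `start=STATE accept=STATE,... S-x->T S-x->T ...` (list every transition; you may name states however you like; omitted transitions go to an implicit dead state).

Handle the two conditions separately and then intersect. One (4 states) tracks the count of `x`s modulo 4; the other (4 states) tracks whether and how much of `xyx` has been seen. Each combined state is a pair, one component from each; accept when both components accept.
       x  y 
>  A   B  A 
   B   C  D 
   C   E  F 
   D   G  H 
   E   I  J 
   F   K  L 
   G   K  G 
   H   C  H 
   I   B  M 
   J   N  O 
   K   N  K 
   L   E  L 
   M   P  A 
   N   P  N 
   O   I  O 
 * P   G  P 
(> = start, * = accepting)

start=A accept=P A-x->B A-y->A B-x->C B-y->D C-x->E C-y->F D-x->G D-y->H E-x->I E-y->J F-x->K F-y->L G-x->K G-y->G H-x->C H-y->H I-x->B I-y->M J-x->N J-y->O K-x->N K-y->K L-x->E L-y->L M-x->P M-y->A N-x->P N-y->N O-x->I O-y->O P-x->G P-y->P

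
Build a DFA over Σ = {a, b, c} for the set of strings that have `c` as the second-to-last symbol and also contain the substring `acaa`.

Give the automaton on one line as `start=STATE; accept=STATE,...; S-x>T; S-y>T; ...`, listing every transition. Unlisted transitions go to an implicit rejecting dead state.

Run two small machines in parallel and take their product. The first has 13 states tracking the last 2 symbols read; the second has 5 states tracking whether and how much of `acaa` has been seen. A product state is a pair (one from each), accepting exactly when both do. After merging equivalent states the machine shrinks.
With 8 states:
        a   b   c  
>  q0   q1  q0  q0 
   q1   q1  q0  q2 
   q2   q3  q0  q0 
   q3   q4  q0  q2 
   q4   q4  q4  q5 
   q5   q6  q6  q7 
 * q6   q4  q4  q5 
 * q7   q6  q6  q7 
(> = start, * = accepting)

start=q0; accept=q6,q7; q0-a>q1; q0-b>q0; q0-c>q0; q1-a>q1; q1-b>q0; q1-c>q2; q2-a>q3; q2-b>q0; q2-c>q0; q3-a>q4; q3-b>q0; q3-c>q2; q4-a>q4; q4-b>q4; q4-c>q5; q5-a>q6; q5-b>q6; q5-c>q7; q6-a>q4; q6-b>q4; q6-c>q5; q7-a>q6; q7-b>q6; q7-c>q7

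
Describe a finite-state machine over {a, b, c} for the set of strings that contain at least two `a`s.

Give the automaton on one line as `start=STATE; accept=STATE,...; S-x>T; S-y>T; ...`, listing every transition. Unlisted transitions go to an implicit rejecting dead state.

Only the number of `a`s matters, and only up to 3. Make a chain s0 → s1 → s2 → s3 advanced by each `a` (with s3 absorbing); every other symbol self-loops. The accepting set is {s2, s3}.
4 states suffice.
        a   b   c  
>  s0   s1  s0  s0 
   s1   s2  s1  s1 
 * s2   s3  s2  s2 
 * s3   s3  s3  s3 
(> = start, * = accepting)

start=s0; accept=s2,s3; s0-a>s1; s0-b>s0; s0-c>s0; s1-a>s2; s1-b>s1; s1-c>s1; s2-a>s3; s2-b>s2; s2-c>s2; s3-a>s3; s3-b>s3; s3-c>s3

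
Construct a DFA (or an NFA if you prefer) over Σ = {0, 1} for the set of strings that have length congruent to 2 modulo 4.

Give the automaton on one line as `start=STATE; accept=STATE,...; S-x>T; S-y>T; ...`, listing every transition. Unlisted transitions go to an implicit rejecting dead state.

start=S0; accept=S2; S0-0>S1; S0-1>S1; S1-0>S2; S1-1>S2; S2-0>S3; S2-1>S3; S3-0>S0; S3-1>S0

Count input length modulo 4: every symbol advances one step around the cycle S0 → S1 → S2 → S3 → S0. Accept at S2.
A 4-state machine:
        0   1  
>  S0   S1  S1 
   S1   S2  S2 
 * S2   S3  S3 
   S3   S0  S0 
(> = start, * = accepting)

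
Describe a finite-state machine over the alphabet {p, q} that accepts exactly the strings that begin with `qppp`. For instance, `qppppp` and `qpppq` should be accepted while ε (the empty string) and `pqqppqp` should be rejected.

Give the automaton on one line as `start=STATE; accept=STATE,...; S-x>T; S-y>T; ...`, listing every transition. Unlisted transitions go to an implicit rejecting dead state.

start=A; accept=E; A-p>F; A-q>B; B-p>C; B-q>F; C-p>D; C-q>F; D-p>E; D-q>F; E-p>E; E-q>E; F-p>F; F-q>F

Walk along `qppp` while the input agrees: from A take `q` to B, and so on. Any deviation drops to the rejecting sink F. Once E is reached the prefix is confirmed and every continuation is accepted.
With 6 states:
       p  q 
>  A   F  B 
   B   C  F 
   C   D  F 
   D   E  F 
 * E   E  E 
   F   F  F 
(> = start, * = accepting)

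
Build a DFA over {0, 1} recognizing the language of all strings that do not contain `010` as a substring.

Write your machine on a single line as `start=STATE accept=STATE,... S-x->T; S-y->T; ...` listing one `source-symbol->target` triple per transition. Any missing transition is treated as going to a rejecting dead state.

This is the complement of 'contains `010`'. Use the same substring-matching states — s0 through s3 holding how much of `010` has just been matched — but flip the accepting set: everything except the trap s3 accepts.
4 states suffice.
        0   1  
>* s0   s1  s0 
 * s1   s1  s2 
 * s2   s3  s0 
   s3   s3  s3 
(> = start, * = accepting)

start=s0; accept=s0,s1,s2; s0-0->s1; s0-1->s0; s1-0->s1; s1-1->s2; s2-0->s3; s2-1->s0; s3-0->s3; s3-1->s3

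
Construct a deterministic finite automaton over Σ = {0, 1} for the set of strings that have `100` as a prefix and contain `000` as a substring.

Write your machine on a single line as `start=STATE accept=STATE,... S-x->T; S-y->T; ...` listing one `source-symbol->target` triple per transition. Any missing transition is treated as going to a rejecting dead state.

Handle the two conditions separately and then intersect. One (5 states) tracks whether the input so far still matches the prefix `100`; the other (4 states) tracks whether and how much of `000` has been seen. Each combined state is a pair, one component from each; accept when both components accept. After merging equivalent states the machine shrinks.
An 8-state machine:
        0   1  
>  s0   s1  s2 
   s1   s1  s1 
   s2   s3  s1 
   s3   s4  s1 
   s4   s5  s6 
 * s5   s5  s5 
   s6   s7  s6 
   s7   s4  s6 
(> = start, * = accepting)

start=s0; accept=s5; s0-0->s1; s0-1->s2; s1-0->s1; s1-1->s1; s2-0->s3; s2-1->s1; s3-0->s4; s3-1->s1; s4-0->s5; s4-1->s6; s5-0->s5; s5-1->s5; s6-0->s7; s6-1->s6; s7-0->s4; s7-1->s6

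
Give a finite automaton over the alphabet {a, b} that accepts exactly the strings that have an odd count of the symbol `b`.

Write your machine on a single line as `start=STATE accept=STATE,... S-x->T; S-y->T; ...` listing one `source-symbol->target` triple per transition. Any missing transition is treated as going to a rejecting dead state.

start=S0; accept=S1; S0-a->S0; S0-b->S1; S1-a->S1; S1-b->S0

Keep the running count of `b`s modulo 2: each `b` advances along the cycle S0 → S1 → S0 while other symbols loop. Accept at S1.
        a   b  
>  S0   S0  S1 
 * S1   S1  S0 
(> = start, * = accepting)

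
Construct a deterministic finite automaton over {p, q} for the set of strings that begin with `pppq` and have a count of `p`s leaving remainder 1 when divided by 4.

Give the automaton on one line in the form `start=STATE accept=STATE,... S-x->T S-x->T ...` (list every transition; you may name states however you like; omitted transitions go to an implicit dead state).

Build one automaton per condition and run them in lockstep. The first has 6 states tracking whether the input so far still matches the prefix `pppq`; the second has 4 states tracking the count of `p`s modulo 4. A product state is a pair (one from each), accepting exactly when both do.
With 12 states:
          p    q  
>  S0     S1   S2 
   S1     S3   S4 
   S2     S4   S2 
   S3     S5   S6 
   S4     S6   S4 
   S5     S2   S7 
   S6     S8   S6 
   S7     S9   S7 
   S8     S2   S8 
   S9    S10   S9 
 * S10   S11  S10 
   S11    S7  S11 
(> = start, * = accepting)

start=S0 accept=S10 S0-p->S1 S0-q->S2 S1-p->S3 S1-q->S4 S2-p->S4 S2-q->S2 S3-p->S5 S3-q->S6 S4-p->S6 S4-q->S4 S5-p->S2 S5-q->S7 S6-p->S8 S6-q->S6 S7-p->S9 S7-q->S7 S8-p->S2 S8-q->S8 S9-p->S10 S9-q->S9 S10-p->S11 S10-q->S10 S11-p->S7 S11-q->S11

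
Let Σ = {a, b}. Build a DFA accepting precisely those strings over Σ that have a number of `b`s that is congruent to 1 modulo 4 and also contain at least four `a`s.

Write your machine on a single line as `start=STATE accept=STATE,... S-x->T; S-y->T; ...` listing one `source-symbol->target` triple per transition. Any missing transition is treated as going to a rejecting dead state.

start=q0; accept=q14; q0-a->q1; q0-b->q2; q1-a->q3; q1-b->q4; q2-a->q4; q2-b->q5; q3-a->q6; q3-b->q7; q4-a->q7; q4-b->q8; q5-a->q8; q5-b->q9; q6-a->q10; q6-b->q11; q7-a->q11; q7-b->q12; q8-a->q12; q8-b->q13; q9-a->q13; q9-b->q0; q10-a->q10; q10-b->q14; q11-a->q14; q11-b->q15; q12-a->q15; q12-b->q16; q13-a->q16; q13-b->q1; q14-a->q14; q14-b->q17; q15-a->q17; q15-b->q18; q16-a->q18; q16-b->q3; q17-a->q17; q17-b->q19; q18-a->q19; q18-b->q6; q19-a->q19; q19-b->q10

Handle the two conditions separately and then intersect. The first has 4 states tracking the count of `b`s modulo 4; the second has 6 states tracking the count of `a`s, saturating at 5. A product state is a pair (one from each), accepting exactly when both do. After merging equivalent states the machine shrinks.
20 states suffice.
          a    b  
>  q0     q1   q2 
   q1     q3   q4 
   q2     q4   q5 
   q3     q6   q7 
   q4     q7   q8 
   q5     q8   q9 
   q6    q10  q11 
   q7    q11  q12 
   q8    q12  q13 
   q9    q13   q0 
   q10   q10  q14 
   q11   q14  q15 
   q12   q15  q16 
   q13   q16   q1 
 * q14   q14  q17 
   q15   q17  q18 
   q16   q18   q3 
   q17   q17  q19 
   q18   q19   q6 
   q19   q19  q10 
(> = start, * = accepting)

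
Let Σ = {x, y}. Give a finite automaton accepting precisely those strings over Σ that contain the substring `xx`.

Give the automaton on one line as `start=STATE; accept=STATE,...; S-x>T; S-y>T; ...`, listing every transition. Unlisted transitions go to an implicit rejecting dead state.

start=q0; accept=q2; q0-x>q1; q0-y>q0; q1-x>q2; q1-y>q0; q2-x>q2; q2-y>q2

Track how much of `xx` has been matched so far: state q0 is no progress, q2 is the absorbing accept state reached once `xx` has occurred. Intermediate states record partial matches; on a mismatch, fall back to the longest reusable overlap.
With 3 states:
        x   y  
>  q0   q1  q0 
   q1   q2  q0 
 * q2   q2  q2 
(> = start, * = accepting)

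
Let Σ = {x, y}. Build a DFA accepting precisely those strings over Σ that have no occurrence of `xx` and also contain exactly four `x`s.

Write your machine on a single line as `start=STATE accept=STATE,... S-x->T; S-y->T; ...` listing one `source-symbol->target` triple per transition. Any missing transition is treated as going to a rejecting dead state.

start=S0; accept=S11,S12; S0-x->S1; S0-y->S0; S1-x->S2; S1-y->S3; S2-x->S4; S2-y->S2; S3-x->S5; S3-y->S3; S4-x->S6; S4-y->S4; S5-x->S4; S5-y->S7; S6-x->S8; S6-y->S6; S7-x->S9; S7-y->S7; S8-x->S8; S8-y->S8; S9-x->S6; S9-y->S10; S10-x->S11; S10-y->S10; S11-x->S8; S11-y->S12; S12-x->S13; S12-y->S12; S13-x->S8; S13-y->S14; S14-x->S13; S14-y->S14

Run two small machines in parallel and take their product. One (3 states) tracks partial matches of the forbidden pattern `xx`; the other (6 states) tracks the count of `x`s, saturating at 5. Each combined state is a pair, one component from each; accept when both components accept.
A 15-state machine:
          x    y  
>  S0     S1   S0 
   S1     S2   S3 
   S2     S4   S2 
   S3     S5   S3 
   S4     S6   S4 
   S5     S4   S7 
   S6     S8   S6 
   S7     S9   S7 
   S8     S8   S8 
   S9     S6  S10 
   S10   S11  S10 
 * S11    S8  S12 
 * S12   S13  S12 
   S13    S8  S14 
   S14   S13  S14 
(> = start, * = accepting)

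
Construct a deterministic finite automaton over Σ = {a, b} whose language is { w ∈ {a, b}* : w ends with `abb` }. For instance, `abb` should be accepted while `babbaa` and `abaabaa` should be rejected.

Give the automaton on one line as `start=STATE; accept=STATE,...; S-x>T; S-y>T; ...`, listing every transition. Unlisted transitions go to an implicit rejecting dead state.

Let each state record the length of the longest suffix of the input read so far that is also a prefix of `abb`. S1 means the last symbol is `a`; S2 means the last 2 symbols are `ab`; S3 means the last 3 symbols are `abb`. Accept only at S3, where the string currently ends in `abb`.
        a   b  
>  S0   S1  S0 
   S1   S1  S2 
   S2   S1  S3 
 * S3   S1  S0 
(> = start, * = accepting)

start=S0; accept=S3; S0-a>S1; S0-b>S0; S1-a>S1; S1-b>S2; S2-a>S1; S2-b>S3; S3-a>S1; S3-b>S0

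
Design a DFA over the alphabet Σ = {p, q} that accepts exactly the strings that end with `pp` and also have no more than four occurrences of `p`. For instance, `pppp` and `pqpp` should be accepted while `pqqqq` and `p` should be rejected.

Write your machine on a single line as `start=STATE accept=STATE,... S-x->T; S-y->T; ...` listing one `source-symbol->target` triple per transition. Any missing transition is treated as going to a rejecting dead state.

start=S0; accept=S2,S4,S7; S0-p->S1; S0-q->S0; S1-p->S2; S1-q->S3; S2-p->S4; S2-q->S5; S3-p->S6; S3-q->S3; S4-p->S7; S4-q->S8; S5-p->S9; S5-q->S5; S6-p->S4; S6-q->S5; S7-p->S8; S7-q->S8; S8-p->S8; S8-q->S8; S9-p->S7; S9-q->S8

Build one automaton per condition and run them in lockstep. The first has 3 states tracking how much of the suffix `pp` has currently been matched; the second has 6 states tracking the count of `p`s, saturating at 5. A product state is a pair (one from each), accepting exactly when both do. After merging equivalent states the machine shrinks.
A 10-state machine:
        p   q  
>  S0   S1  S0 
   S1   S2  S3 
 * S2   S4  S5 
   S3   S6  S3 
 * S4   S7  S8 
   S5   S9  S5 
   S6   S4  S5 
 * S7   S8  S8 
   S8   S8  S8 
   S9   S7  S8 
(> = start, * = accepting)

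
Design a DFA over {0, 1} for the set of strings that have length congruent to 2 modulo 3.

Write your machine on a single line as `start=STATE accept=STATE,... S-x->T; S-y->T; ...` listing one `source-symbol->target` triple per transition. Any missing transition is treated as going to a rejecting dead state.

Only the length mod 3 matters, so use a 3-cycle: from any state, every input symbol moves to the next state, wrapping q2 back to q0. Mark q2 accepting.
With 3 states:
        0   1  
>  q0   q1  q1 
   q1   q2  q2 
 * q2   q0  q0 
(> = start, * = accepting)

start=q0; accept=q2; q0-0->q1; q0-1->q1; q1-0->q2; q1-1->q2; q2-0->q0; q2-1->q0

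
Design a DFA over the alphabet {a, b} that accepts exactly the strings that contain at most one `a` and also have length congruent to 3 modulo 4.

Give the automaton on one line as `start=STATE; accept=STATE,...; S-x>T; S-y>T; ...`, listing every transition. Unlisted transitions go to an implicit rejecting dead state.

Run two small machines in parallel and take their product. One (3 states) tracks the count of `a`s, saturating at 2; the other (4 states) tracks the input length modulo 4. Each combined state is a pair, one component from each; accept when both components accept. Equivalent product states are then merged.
        a   b  
>  q0   q1  q2 
   q1   q3  q4 
   q2   q4  q5 
   q3   q3  q3 
   q4   q3  q6 
   q5   q6  q7 
 * q6   q3  q8 
 * q7   q8  q0 
   q8   q3  q1 
(> = start, * = accepting)

start=q0; accept=q6,q7; q0-a>q1; q0-b>q2; q1-a>q3; q1-b>q4; q2-a>q4; q2-b>q5; q3-a>q3; q3-b>q3; q4-a>q3; q4-b>q6; q5-a>q6; q5-b>q7; q6-a>q3; q6-b>q8; q7-a>q8; q7-b>q0; q8-a>q3; q8-b>q1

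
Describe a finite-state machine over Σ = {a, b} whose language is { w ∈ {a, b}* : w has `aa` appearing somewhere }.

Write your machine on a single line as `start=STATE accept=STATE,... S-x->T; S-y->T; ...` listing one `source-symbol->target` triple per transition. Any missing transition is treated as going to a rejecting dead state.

start=S0; accept=S2; S0-a->S1; S0-b->S0; S1-a->S2; S1-b->S0; S2-a->S2; S2-b->S2

Track how much of `aa` has been matched so far: state S0 is no progress, S2 is the absorbing accept state reached once `aa` has occurred. Intermediate states record partial matches; on a mismatch, fall back to the longest reusable overlap.
A 3-state machine:
        a   b  
>  S0   S1  S0 
   S1   S2  S0 
 * S2   S2  S2 
(> = start, * = accepting)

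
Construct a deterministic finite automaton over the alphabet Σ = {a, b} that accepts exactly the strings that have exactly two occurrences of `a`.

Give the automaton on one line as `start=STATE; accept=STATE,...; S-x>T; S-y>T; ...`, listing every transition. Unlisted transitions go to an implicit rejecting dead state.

Count `a`s, saturating at 3: states S0 through S2 mean 0 through 2 `a`s seen; S3 means more than 2. Each `a` increments (capped at S3); other symbols loop. Accept from {S2}.
4 states suffice.
        a   b  
>  S0   S1  S0 
   S1   S2  S1 
 * S2   S3  S2 
   S3   S3  S3 
(> = start, * = accepting)

start=S0; accept=S2; S0-a>S1; S0-b>S0; S1-a>S2; S1-b>S1; S2-a>S3; S2-b>S2; S3-a>S3; S3-b>S3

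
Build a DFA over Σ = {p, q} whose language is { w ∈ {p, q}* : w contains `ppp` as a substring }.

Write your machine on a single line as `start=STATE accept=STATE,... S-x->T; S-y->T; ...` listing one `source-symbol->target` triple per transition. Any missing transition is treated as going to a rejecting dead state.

States S0..S2 record the length of the longest prefix of `ppp` that matches the current input suffix. Reaching S3 means `ppp` has been seen, and we stay there forever. Accept from S3.
With 4 states:
        p   q  
>  S0   S1  S0 
   S1   S2  S0 
   S2   S3  S0 
 * S3   S3  S3 
(> = start, * = accepting)

start=S0; accept=S3; S0-p->S1; S0-q->S0; S1-p->S2; S1-q->S0; S2-p->S3; S2-q->S0; S3-p->S3; S3-q->S3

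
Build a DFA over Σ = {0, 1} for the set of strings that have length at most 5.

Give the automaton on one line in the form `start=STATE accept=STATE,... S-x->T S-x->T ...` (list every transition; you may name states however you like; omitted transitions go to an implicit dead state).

We only need to distinguish lengths 0, 1, …, 5, and '>5'. Chain q0 → q1 → q2 → q3 → q4 → q5 → q6 on every symbol, with q6 looping. Accepting states: {q0, q1, q2, q3, q4, q5}.
With 7 states:
        0   1  
>* q0   q1  q1 
 * q1   q2  q2 
 * q2   q3  q3 
 * q3   q4  q4 
 * q4   q5  q5 
 * q5   q6  q6 
   q6   q6  q6 
(> = start, * = accepting)

start=q0 accept=q0,q1,q2,q3,q4,q5 q0-0->q1 q0-1->q1 q1-0->q2 q1-1->q2 q2-0->q3 q2-1->q3 q3-0->q4 q3-1->q4 q4-0->q5 q4-1->q5 q5-0->q6 q5-1->q6 q6-0->q6 q6-1->q6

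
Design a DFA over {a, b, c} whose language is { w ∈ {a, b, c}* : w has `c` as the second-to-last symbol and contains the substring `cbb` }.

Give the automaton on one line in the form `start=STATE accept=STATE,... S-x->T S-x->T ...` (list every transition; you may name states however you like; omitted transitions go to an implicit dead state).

start=s0 accept=s5,s6 s0-a->s0 s0-b->s0 s0-c->s1 s1-a->s0 s1-b->s2 s1-c->s1 s2-a->s0 s2-b->s3 s2-c->s1 s3-a->s3 s3-b->s3 s3-c->s4 s4-a->s5 s4-b->s5 s4-c->s6 s5-a->s3 s5-b->s3 s5-c->s4 s6-a->s5 s6-b->s5 s6-c->s6

Handle the two conditions separately and then intersect. The first has 13 states tracking the last 2 symbols read; the second has 4 states tracking whether and how much of `cbb` has been seen. A product state is a pair (one from each), accepting exactly when both do. After merging equivalent states the machine shrinks.
7 states suffice.
        a   b   c  
>  s0   s0  s0  s1 
   s1   s0  s2  s1 
   s2   s0  s3  s1 
   s3   s3  s3  s4 
   s4   s5  s5  s6 
 * s5   s3  s3  s4 
 * s6   s5  s5  s6 
(> = start, * = accepting)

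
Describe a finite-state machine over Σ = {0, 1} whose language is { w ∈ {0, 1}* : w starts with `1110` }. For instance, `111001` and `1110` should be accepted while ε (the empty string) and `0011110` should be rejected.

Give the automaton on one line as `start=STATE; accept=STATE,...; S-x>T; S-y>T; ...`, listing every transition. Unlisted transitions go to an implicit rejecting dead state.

start=A; accept=E; A-0>F; A-1>B; B-0>F; B-1>C; C-0>F; C-1>D; D-0>E; D-1>F; E-0>E; E-1>E; F-0>F; F-1>F

Check the first 4 symbols one by one: A through D record how many have matched `1110` so far; any wrong symbol goes to the dead state F. After all 4 match we enter the accepting sink E.
With 6 states:
       0  1 
>  A   F  B 
   B   F  C 
   C   F  D 
   D   E  F 
 * E   E  E 
   F   F  F 
(> = start, * = accepting)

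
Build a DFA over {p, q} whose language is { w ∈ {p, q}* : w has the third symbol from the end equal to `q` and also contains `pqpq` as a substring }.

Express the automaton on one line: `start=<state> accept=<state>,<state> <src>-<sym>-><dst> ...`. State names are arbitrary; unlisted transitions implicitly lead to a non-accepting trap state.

Build one automaton per condition and run them in lockstep. The first has 15 states tracking the last 3 symbols read; the second has 5 states tracking whether and how much of `pqpq` has been seen. A product state is a pair (one from each), accepting exactly when both do.
23 states suffice.
          p    q  
>  s0     s1   s2 
   s1     s3   s4 
   s2     s5   s6 
   s3     s7   s8 
   s4     s9  s10 
   s5    s11  s12 
   s6    s13  s14 
   s7     s7   s8 
   s8     s9  s10 
   s9    s11  s15 
   s10   s13  s14 
   s11    s7   s8 
   s12    s9  s10 
   s13   s11  s12 
   s14   s13  s14 
 * s15   s16  s17 
   s16   s18  s15 
   s17   s19  s20 
 * s18   s21  s22 
 * s19   s18  s15 
 * s20   s19  s20 
   s21   s21  s22 
   s22   s16  s17 
(> = start, * = accepting)

start=s0 accept=s15,s18,s19,s20 s0-p->s1 s0-q->s2 s1-p->s3 s1-q->s4 s2-p->s5 s2-q->s6 s3-p->s7 s3-q->s8 s4-p->s9 s4-q->s10 s5-p->s11 s5-q->s12 s6-p->s13 s6-q->s14 s7-p->s7 s7-q->s8 s8-p->s9 s8-q->s10 s9-p->s11 s9-q->s15 s10-p->s13 s10-q->s14 s11-p->s7 s11-q->s8 s12-p->s9 s12-q->s10 s13-p->s11 s13-q->s12 s14-p->s13 s14-q->s14 s15-p->s16 s15-q->s17 s16-p->s18 s16-q->s15 s17-p->s19 s17-q->s20 s18-p->s21 s18-q->s22 s19-p->s18 s19-q->s15 s20-p->s19 s20-q->s20 s21-p->s21 s21-q->s22 s22-p->s16 s22-q->s17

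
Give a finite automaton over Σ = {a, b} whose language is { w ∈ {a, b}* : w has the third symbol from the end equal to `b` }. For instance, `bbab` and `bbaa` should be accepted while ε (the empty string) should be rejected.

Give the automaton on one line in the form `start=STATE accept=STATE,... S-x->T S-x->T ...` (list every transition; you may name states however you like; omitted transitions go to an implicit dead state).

Because acceptance depends on a position counted from the end, the machine has to buffer the most recent 3 symbols. Make each state the string of the last up-to-3 symbols read; on input `x` shift the window left and append `x`. Accept when the buffered window has length 3 and begins with `b`.
          a    b  
>  s0     s1   s2 
   s1     s3   s4 
   s2     s5   s6 
   s3     s7   s8 
   s4     s9  s10 
   s5    s11  s12 
   s6    s13  s14 
   s7     s7   s8 
   s8     s9  s10 
   s9    s11  s12 
   s10   s13  s14 
 * s11    s7   s8 
 * s12    s9  s10 
 * s13   s11  s12 
 * s14   s13  s14 
(> = start, * = accepting)

start=s0 accept=s11,s12,s13,s14 s0-a->s1 s0-b->s2 s1-a->s3 s1-b->s4 s2-a->s5 s2-b->s6 s3-a->s7 s3-b->s8 s4-a->s9 s4-b->s10 s5-a->s11 s5-b->s12 s6-a->s13 s6-b->s14 s7-a->s7 s7-b->s8 s8-a->s9 s8-b->s10 s9-a->s11 s9-b->s12 s10-a->s13 s10-b->s14 s11-a->s7 s11-b->s8 s12-a->s9 s12-b->s10 s13-a->s11 s13-b->s12 s14-a->s13 s14-b->s14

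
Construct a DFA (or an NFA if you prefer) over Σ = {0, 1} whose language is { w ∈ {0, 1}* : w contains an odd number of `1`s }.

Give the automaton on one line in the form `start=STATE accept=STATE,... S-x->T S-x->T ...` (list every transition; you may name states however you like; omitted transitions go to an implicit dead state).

start=A accept=B A-0->A A-1->B B-0->B B-1->A

Keep the running count of `1`s modulo 2: each `1` advances along the cycle A → B → A while other symbols loop. Accept at B.
A 2-state machine:
       0  1 
>  A   A  B 
 * B   B  A 
(> = start, * = accepting)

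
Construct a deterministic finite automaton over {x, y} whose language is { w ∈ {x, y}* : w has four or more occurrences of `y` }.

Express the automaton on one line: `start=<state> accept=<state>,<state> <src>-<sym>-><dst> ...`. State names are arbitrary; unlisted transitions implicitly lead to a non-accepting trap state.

Count `y`s, saturating at 5: states q0 through q4 mean 0 through 4 `y`s seen; q5 means more than 4. Each `y` increments (capped at q5); other symbols loop. Accept from {q4, q5}.
6 states suffice.
        x   y  
>  q0   q0  q1 
   q1   q1  q2 
   q2   q2  q3 
   q3   q3  q4 
 * q4   q4  q5 
 * q5   q5  q5 
(> = start, * = accepting)

start=q0 accept=q4,q5 q0-x->q0 q0-y->q1 q1-x->q1 q1-y->q2 q2-x->q2 q2-y->q3 q3-x->q3 q3-y->q4 q4-x->q4 q4-y->q5 q5-x->q5 q5-y->q5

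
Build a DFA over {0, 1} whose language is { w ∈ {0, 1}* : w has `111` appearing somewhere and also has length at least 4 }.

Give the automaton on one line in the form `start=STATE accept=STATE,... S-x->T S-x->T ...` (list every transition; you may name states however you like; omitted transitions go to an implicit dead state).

Run two small machines in parallel and take their product. The first has 4 states tracking whether and how much of `111` has been seen; the second has 6 states tracking the input length, saturating at 5. A product state is a pair (one from each), accepting exactly when both do.
18 states suffice.
          0    1  
>  q0     q1   q2 
   q1     q3   q4 
   q2     q3   q5 
   q3     q6   q7 
   q4     q6   q8 
   q5     q6   q9 
   q6    q10  q11 
   q7    q10  q12 
   q8    q10  q13 
   q9    q13  q13 
   q10   q14  q15 
   q11   q14  q16 
   q12   q14  q17 
 * q13   q17  q17 
   q14   q14  q15 
   q15   q14  q16 
   q16   q14  q17 
 * q17   q17  q17 
(> = start, * = accepting)

start=q0 accept=q13,q17 q0-0->q1 q0-1->q2 q1-0->q3 q1-1->q4 q2-0->q3 q2-1->q5 q3-0->q6 q3-1->q7 q4-0->q6 q4-1->q8 q5-0->q6 q5-1->q9 q6-0->q10 q6-1->q11 q7-0->q10 q7-1->q12 q8-0->q10 q8-1->q13 q9-0->q13 q9-1->q13 q10-0->q14 q10-1->q15 q11-0->q14 q11-1->q16 q12-0->q14 q12-1->q17 q13-0->q17 q13-1->q17 q14-0->q14 q14-1->q15 q15-0->q14 q15-1->q16 q16-0->q14 q16-1->q17 q17-0->q17 q17-1->q17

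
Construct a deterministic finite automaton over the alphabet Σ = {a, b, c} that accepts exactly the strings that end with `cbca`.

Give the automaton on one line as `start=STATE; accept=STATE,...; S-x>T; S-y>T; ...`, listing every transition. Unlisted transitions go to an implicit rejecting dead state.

start=S0; accept=S4; S0-a>S0; S0-b>S0; S0-c>S1; S1-a>S0; S1-b>S2; S1-c>S1; S2-a>S0; S2-b>S0; S2-c>S3; S3-a>S4; S3-b>S2; S3-c>S1; S4-a>S0; S4-b>S0; S4-c>S1

Remember how much of `cbca` the current input suffix matches. State S0 means no match yet; S1 means the last symbol is `c`; S2 means the last 2 symbols are `cb`; S3 means the last 3 symbols are `cbc`; S4 means the last 4 symbols are `cbca`. Only S4 accepts. On a mismatch, fall back to the longest proper suffix that is still a prefix of `cbca`.
A 5-state machine:
        a   b   c  
>  S0   S0  S0  S1 
   S1   S0  S2  S1 
   S2   S0  S0  S3 
   S3   S4  S2  S1 
 * S4   S0  S0  S1 
(> = start, * = accepting)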